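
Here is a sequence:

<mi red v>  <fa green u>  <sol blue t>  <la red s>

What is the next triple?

<ti green r>

Note: mi, fa, sol, la → ti (runs through the solfège scale do→ti).
Colour goes red, green, blue, red → green (repeats red → green → blue).
Letter: v, u, t, s → r (letters move back 1 place in the alphabet).
So the next triple is <ti green r>.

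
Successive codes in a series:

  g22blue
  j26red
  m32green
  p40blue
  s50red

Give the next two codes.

Letter goes g, j, m, p, s → v → y (letters move forward 3 places in the alphabet).
Second component: 22, 26, 32, 40, 50 → 62 → 76 (differences are 4, 6, 8, … (increasing by 2 each time)).
For the colour, repeats blue → red → green: blue, red, green, blue, red → green → blue.
Putting the parts together: v62green and then y76blue.

v62green then y76blue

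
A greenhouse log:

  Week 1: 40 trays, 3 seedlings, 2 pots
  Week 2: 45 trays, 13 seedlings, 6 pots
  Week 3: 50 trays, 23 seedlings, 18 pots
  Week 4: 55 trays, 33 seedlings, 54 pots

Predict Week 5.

60 trays, 43 seedlings, 162 pots

For the trays, +5 each step: 40, 45, 50, 55 → 60.
For the seedlings, +10 each step: 3, 13, 23, 33 → 43.
Pots goes 2, 6, 18, 54 → 162 (×3 each step).
So the next row is 60 trays, 43 seedlings, 162 pots.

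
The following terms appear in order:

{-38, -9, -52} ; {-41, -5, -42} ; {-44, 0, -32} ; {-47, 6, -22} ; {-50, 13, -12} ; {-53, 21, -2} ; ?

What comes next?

{-56, 30, 8}

First value: -38, -41, -44, -47, -50, -53 → -56 (−3 each step).
Second value goes -9, -5, 0, 6, 13, 21 → 30 (differences are 4, 5, 6, … (increasing by 1 each time)).
Third value — +10 each step: -52, -42, -32, -22, -12, -2 → 8.
Combining the parts gives {-56, 30, 8}.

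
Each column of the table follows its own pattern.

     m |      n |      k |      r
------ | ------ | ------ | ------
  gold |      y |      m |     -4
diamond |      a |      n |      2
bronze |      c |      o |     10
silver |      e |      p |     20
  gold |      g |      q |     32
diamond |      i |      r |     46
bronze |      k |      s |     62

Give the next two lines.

Column m: gold, diamond, bronze, silver, gold, diamond, bronze → silver → gold (repeats gold → diamond → bronze → silver).
For the column n, letters move forward 2 places in the alphabet, wrapping Z→A: y, a, c, e, g, i, k → m → o.
Column k: m, n, o, p, q, r, s → t → u (letters move forward 1 place in the alphabet).
Column r: differences are 6, 8, 10, … (increasing by 2 each time); -4, 2, 10, 20, 32, 46, 62 → 80 → 100.
Putting the parts together: silver  m  t  80 and then gold  o  u  100.

silver  m  t  80; gold  o  u  100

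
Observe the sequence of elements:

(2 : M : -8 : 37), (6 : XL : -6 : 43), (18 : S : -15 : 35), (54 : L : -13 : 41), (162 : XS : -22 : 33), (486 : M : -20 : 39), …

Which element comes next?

(1458 : XL : -29 : 31)

First coordinate — ×3 each step: 2, 6, 18, 54, 162, 486 → 1458.
For the size, repeats M → XL → S → L → XS: M, XL, S, L, XS, M → XL.
Third coordinate: alternating steps +2, −9, +2, −9, …, so -8, -6, -15, -13, -22, -20 → -29.
Fourth coordinate — alternating steps +6, −8, +6, −8, …: 37, 43, 35, 41, 33, 39 → 31.
Combining the parts gives (1458 : XL : -29 : 31).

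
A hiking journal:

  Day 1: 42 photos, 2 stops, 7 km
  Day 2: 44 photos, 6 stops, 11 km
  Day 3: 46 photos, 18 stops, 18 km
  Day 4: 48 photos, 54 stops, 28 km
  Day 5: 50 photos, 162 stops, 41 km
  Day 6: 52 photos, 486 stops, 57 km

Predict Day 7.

54 photos, 1458 stops, 76 km

Photos goes 42, 44, 46, 48, 50, 52 → 54 (+2 each step).
Stops: ×3 each step, so 2, 6, 18, 54, 162, 486 → 1458.
Km: differences are 4, 7, 10, … (increasing by 3 each time); 7, 11, 18, 28, 41, 57 → 76.
Putting it together: 54 photos, 1458 stops, 76 km.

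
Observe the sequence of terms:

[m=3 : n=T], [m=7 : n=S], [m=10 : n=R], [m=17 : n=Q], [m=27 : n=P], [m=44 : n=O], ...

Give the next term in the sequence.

For the m, each term is the sum of the two before it: 3, 7, 10, 17, 27, 44 → 71.
For the n, letters move back 1 place in the alphabet: T, S, R, Q, P, O → N.
Putting it together: [m=71 : n=N].

[m=71 : n=N]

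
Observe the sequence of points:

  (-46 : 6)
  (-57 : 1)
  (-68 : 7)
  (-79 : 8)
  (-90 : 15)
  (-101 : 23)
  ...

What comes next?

(-112 : 38)

First part: −11 each step, so -46, -57, -68, -79, -90, -101 → -112.
Second part — each term is the sum of the two before it: 6, 1, 7, 8, 15, 23 → 38.
So the next point is (-112 : 38).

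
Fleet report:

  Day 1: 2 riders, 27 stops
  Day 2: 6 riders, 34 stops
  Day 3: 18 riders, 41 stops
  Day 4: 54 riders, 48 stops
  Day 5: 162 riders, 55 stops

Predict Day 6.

For the riders, ×3 each step: 2, 6, 18, 54, 162 → 486.
Stops goes 27, 34, 41, 48, 55 → 62 (+7 each step).
Putting it together: 486 riders, 62 stops.

486 riders, 62 stops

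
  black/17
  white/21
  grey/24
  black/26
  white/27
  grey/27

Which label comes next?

Shade: repeats black → white → grey, so black, white, grey, black, white, grey → black.
For the second component, differences are 4, 3, 2, … (decreasing by 1 each time): 17, 21, 24, 26, 27, 27 → 26.
So the next label is black/26.

black/26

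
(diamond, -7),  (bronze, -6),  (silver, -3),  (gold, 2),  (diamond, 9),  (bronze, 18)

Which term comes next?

(silver, 29)

Rank — repeats diamond → bronze → silver → gold: diamond, bronze, silver, gold, diamond, bronze → silver.
Second slot: differences are 1, 3, 5, … (increasing by 2 each time); -7, -6, -3, 2, 9, 18 → 29.
Putting it together: (silver, 29).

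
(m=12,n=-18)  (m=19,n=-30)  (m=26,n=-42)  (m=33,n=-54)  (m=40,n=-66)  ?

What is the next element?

M — +7 each step: 12, 19, 26, 33, 40 → 47.
N — −12 each step: -18, -30, -42, -54, -66 → -78.
So the next element is (m=47,n=-78).

(m=47,n=-78)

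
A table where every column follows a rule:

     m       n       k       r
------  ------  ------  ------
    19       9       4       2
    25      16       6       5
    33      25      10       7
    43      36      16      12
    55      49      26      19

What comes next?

69  64  42  31

Column m goes 19, 25, 33, 43, 55 → 69 (differences are 6, 8, 10, … (increasing by 2 each time)).
Column n: 9, 16, 25, 36, 49 → 64 (perfect squares: 3², 4², 5², …).
Column k: each term is the sum of the two before it, so 4, 6, 10, 16, 26 → 42.
Column r: each term is the sum of the two before it; 2, 5, 7, 12, 19 → 31.
Combining the parts gives 69  64  42  31.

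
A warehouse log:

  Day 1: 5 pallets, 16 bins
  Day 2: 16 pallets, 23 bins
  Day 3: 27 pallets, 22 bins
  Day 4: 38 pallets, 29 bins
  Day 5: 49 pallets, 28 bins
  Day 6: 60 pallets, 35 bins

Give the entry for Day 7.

71 pallets, 34 bins

Pallets: +11 each step, so 5, 16, 27, 38, 49, 60 → 71.
Bins: alternating steps +7, −1, +7, −1, …, so 16, 23, 22, 29, 28, 35 → 34.
So the next row is 71 pallets, 34 bins.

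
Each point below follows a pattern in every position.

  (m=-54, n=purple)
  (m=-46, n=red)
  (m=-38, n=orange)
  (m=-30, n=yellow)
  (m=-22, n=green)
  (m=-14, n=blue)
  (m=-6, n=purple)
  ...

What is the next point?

M — +8 each step: -54, -46, -38, -30, -22, -14, -6 → 2.
N: repeats purple → red → orange → yellow → green → blue, so purple, red, orange, yellow, green, blue, purple → red.
Combining the parts gives (m=2, n=red).

(m=2, n=red)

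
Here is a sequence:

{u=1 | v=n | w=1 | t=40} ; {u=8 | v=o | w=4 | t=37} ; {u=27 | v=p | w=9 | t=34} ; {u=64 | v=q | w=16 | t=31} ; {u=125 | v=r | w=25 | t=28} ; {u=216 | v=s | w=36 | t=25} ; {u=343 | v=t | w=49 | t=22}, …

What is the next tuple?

For the u, perfect cubes: 1³, 2³, 3³, …: 1, 8, 27, 64, 125, 216, 343 → 512.
V: letters move forward 1 place in the alphabet; n, o, p, q, r, s, t → u.
W — perfect squares: 1², 2², 3², …: 1, 4, 9, 16, 25, 36, 49 → 64.
T: 40, 37, 34, 31, 28, 25, 22 → 19 (−3 each step).
Combining the parts gives {u=512 | v=u | w=64 | t=19}.

{u=512 | v=u | w=64 | t=19}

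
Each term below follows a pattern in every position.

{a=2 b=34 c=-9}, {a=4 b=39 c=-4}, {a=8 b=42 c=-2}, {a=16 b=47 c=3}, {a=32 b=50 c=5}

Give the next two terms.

{a=64 b=55 c=10}, {a=128 b=58 c=12}

A goes 2, 4, 8, 16, 32 → 64 → 128 (×2 each step).
B: alternating steps +5, +3, +5, +3, …; 34, 39, 42, 47, 50 → 55 → 58.
For the c, alternating steps +5, +2, +5, +2, …: -9, -4, -2, 3, 5 → 10 → 12.
So the next two terms are {a=64 b=55 c=10} and {a=128 b=58 c=12}.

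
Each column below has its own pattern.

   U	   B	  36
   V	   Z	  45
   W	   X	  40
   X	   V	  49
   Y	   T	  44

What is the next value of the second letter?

Second letter — letters move back 2 places in the alphabet, wrapping A→Z: B, Z, X, V, T → R.

R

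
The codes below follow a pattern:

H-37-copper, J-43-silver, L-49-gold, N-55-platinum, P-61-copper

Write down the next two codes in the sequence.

R-67-silver then T-73-gold

For the letter, letters move forward 2 places in the alphabet: H, J, L, N, P → R → T.
Second component goes 37, 43, 49, 55, 61 → 67 → 73 (+6 each step).
Metal: repeats copper → silver → gold → platinum; copper, silver, gold, platinum, copper → silver → gold.
So the next two codes are R-67-silver and T-73-gold.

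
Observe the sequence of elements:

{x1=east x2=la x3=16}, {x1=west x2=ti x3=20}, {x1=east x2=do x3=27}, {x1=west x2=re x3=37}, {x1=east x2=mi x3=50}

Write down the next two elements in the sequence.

X1: east, west, east, west, east → west → east (alternates east ↔ west).
X2: runs through the solfège scale do→ti, so la, ti, do, re, mi → fa → sol.
For the x3, differences are 4, 7, 10, … (increasing by 3 each time): 16, 20, 27, 37, 50 → 66 → 85.
So the next two elements are {x1=west x2=fa x3=66} and {x1=east x2=sol x3=85}.

{x1=west x2=fa x3=66}, {x1=east x2=sol x3=85}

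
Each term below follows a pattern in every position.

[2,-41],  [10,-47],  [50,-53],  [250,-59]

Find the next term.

[1250,-65]

For the first component, ×5 each step: 2, 10, 50, 250 → 1250.
Second component — −6 each step: -41, -47, -53, -59 → -65.
Putting it together: [1250,-65].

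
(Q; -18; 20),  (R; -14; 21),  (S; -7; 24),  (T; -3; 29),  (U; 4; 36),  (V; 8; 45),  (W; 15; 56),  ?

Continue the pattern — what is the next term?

(X; 19; 69)

Letter: Q, R, S, T, U, V, W → X (letters move forward 1 place in the alphabet).
Second value goes -18, -14, -7, -3, 4, 8, 15 → 19 (alternating steps +4, +7, +4, +7, …).
Third value: differences are 1, 3, 5, … (increasing by 2 each time); 20, 21, 24, 29, 36, 45, 56 → 69.
Combining the parts gives (X; 19; 69).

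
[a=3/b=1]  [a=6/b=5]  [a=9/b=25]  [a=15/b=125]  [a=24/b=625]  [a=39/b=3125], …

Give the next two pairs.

A — each term is the sum of the two before it: 3, 6, 9, 15, 24, 39 → 63 → 102.
B — ×5 each step: 1, 5, 25, 125, 625, 3125 → 15625 → 78125.
So the next two pairs are [a=63/b=15625] and [a=102/b=78125].

[a=63/b=15625], [a=102/b=78125]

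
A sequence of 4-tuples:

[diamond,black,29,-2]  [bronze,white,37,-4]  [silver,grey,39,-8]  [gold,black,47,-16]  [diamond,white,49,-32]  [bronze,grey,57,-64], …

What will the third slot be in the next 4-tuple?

Rank: diamond, bronze, silver, gold, diamond, bronze → silver (repeats diamond → bronze → silver → gold).
Shade: repeats black → white → grey, so black, white, grey, black, white, grey → black.
Third slot goes 29, 37, 39, 47, 49, 57 → 59 (alternating steps +8, +2, +8, +2, …).
For the fourth slot, ×2 each step: -2, -4, -8, -16, -32, -64 → -128.

59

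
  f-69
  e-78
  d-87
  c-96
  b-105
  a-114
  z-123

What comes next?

Letter — letters move back 1 place in the alphabet, wrapping A→Z: f, e, d, c, b, a, z → y.
Second component: 69, 78, 87, 96, 105, 114, 123 → 132 (+9 each step).
Combining the parts gives y-132.

y-132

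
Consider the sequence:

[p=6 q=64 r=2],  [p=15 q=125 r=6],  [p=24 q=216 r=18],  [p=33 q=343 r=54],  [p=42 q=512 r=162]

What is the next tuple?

P — +9 each step: 6, 15, 24, 33, 42 → 51.
Q goes 64, 125, 216, 343, 512 → 729 (perfect cubes: 4³, 5³, 6³, …).
For the r, ×3 each step: 2, 6, 18, 54, 162 → 486.
Combining the parts gives [p=51 q=729 r=486].

[p=51 q=729 r=486]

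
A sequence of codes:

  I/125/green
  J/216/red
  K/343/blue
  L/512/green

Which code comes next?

Letter: I, J, K, L → M (letters move forward 1 place in the alphabet).
Second component — perfect cubes: 5³, 6³, 7³, …: 125, 216, 343, 512 → 729.
Colour: repeats green → red → blue, so green, red, blue, green → red.
So the next code is M/729/red.

M/729/red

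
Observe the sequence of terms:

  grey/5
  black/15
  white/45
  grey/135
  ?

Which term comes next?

Shade: grey, black, white, grey → black (repeats grey → black → white).
For the second slot, ×3 each step: 5, 15, 45, 135 → 405.
Combining the parts gives black/405.

black/405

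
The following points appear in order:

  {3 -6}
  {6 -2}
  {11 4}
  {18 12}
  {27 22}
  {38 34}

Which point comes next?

{51 48}

For the first value, differences are 3, 5, 7, … (increasing by 2 each time): 3, 6, 11, 18, 27, 38 → 51.
For the second value, differences are 4, 6, 8, … (increasing by 2 each time): -6, -2, 4, 12, 22, 34 → 48.
Putting it together: {51 48}.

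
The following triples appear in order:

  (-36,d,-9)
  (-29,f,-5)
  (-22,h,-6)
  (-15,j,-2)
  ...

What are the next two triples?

First value — +7 each step: -36, -29, -22, -15 → -8 → -1.
For the letter, letters move forward 2 places in the alphabet: d, f, h, j → l → n.
Third value: alternating steps +4, −1, +4, −1, …, so -9, -5, -6, -2 → -3 → 1.
Putting the parts together: (-8,l,-3) and then (-1,n,1).

(-8,l,-3), (-1,n,1)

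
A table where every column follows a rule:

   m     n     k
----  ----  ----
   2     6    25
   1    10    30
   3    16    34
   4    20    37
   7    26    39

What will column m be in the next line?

Column m: each term is the sum of the two before it, so 2, 1, 3, 4, 7 → 11.

11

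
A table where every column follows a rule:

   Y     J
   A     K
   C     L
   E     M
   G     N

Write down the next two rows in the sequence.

For the first letter, letters move forward 2 places in the alphabet, wrapping Z→A: Y, A, C, E, G → I → K.
For the second letter, letters move forward 1 place in the alphabet: J, K, L, M, N → O → P.
So the next two rows are I  O and K  P.

I  O; K  P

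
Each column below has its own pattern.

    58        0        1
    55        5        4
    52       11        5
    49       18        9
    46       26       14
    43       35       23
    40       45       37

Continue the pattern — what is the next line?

First component: −3 each step, so 58, 55, 52, 49, 46, 43, 40 → 37.
Second component — differences are 5, 6, 7, … (increasing by 1 each time): 0, 5, 11, 18, 26, 35, 45 → 56.
Third component: each term is the sum of the two before it; 1, 4, 5, 9, 14, 23, 37 → 60.
Putting it together: 37  56  60.

37  56  60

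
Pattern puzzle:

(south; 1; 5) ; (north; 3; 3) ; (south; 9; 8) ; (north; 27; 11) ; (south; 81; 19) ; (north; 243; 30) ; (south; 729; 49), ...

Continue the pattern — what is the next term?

(north; 2187; 79)

Direction: alternates south ↔ north, so south, north, south, north, south, north, south → north.
Second part — ×3 each step: 1, 3, 9, 27, 81, 243, 729 → 2187.
Third part: each term is the sum of the two before it; 5, 3, 8, 11, 19, 30, 49 → 79.
Combining the parts gives (north; 2187; 79).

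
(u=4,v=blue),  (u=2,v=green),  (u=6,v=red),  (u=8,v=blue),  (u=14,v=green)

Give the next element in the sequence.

U — each term is the sum of the two before it: 4, 2, 6, 8, 14 → 22.
V goes blue, green, red, blue, green → red (repeats blue → green → red).
Putting it together: (u=22,v=red).

(u=22,v=red)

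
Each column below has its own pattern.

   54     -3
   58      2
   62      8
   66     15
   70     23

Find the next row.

74  32

First component goes 54, 58, 62, 66, 70 → 74 (+4 each step).
Second component — differences are 5, 6, 7, … (increasing by 1 each time): -3, 2, 8, 15, 23 → 32.
Combining the parts gives 74  32.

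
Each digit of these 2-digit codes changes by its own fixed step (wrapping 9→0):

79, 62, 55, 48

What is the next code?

First digit — −1 each step, mod 10: 7, 6, 5, 4 → 3.
Second digit: +3 each step, mod 10, so 9, 2, 5, 8 → 1.
Putting it together: 31.

31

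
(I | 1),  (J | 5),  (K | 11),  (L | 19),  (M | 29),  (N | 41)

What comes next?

Letter goes I, J, K, L, M, N → O (letters move forward 1 place in the alphabet).
Second slot — differences are 4, 6, 8, … (increasing by 2 each time): 1, 5, 11, 19, 29, 41 → 55.
Combining the parts gives (O | 55).

(O | 55)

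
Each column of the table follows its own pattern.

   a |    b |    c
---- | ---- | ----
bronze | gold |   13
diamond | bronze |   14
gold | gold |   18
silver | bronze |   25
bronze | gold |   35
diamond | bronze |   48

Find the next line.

gold  gold  64

For the column a, repeats bronze → diamond → gold → silver: bronze, diamond, gold, silver, bronze, diamond → gold.
For the column b, alternates gold ↔ bronze: gold, bronze, gold, bronze, gold, bronze → gold.
Column c — differences are 1, 4, 7, … (increasing by 3 each time): 13, 14, 18, 25, 35, 48 → 64.
Combining the parts gives gold  gold  64.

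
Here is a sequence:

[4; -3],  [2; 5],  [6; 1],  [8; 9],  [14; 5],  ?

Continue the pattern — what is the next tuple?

[22; 13]

First entry goes 4, 2, 6, 8, 14 → 22 (each term is the sum of the two before it).
Second entry — alternating steps +8, −4, +8, −4, …: -3, 5, 1, 9, 5 → 13.
Combining the parts gives [22; 13].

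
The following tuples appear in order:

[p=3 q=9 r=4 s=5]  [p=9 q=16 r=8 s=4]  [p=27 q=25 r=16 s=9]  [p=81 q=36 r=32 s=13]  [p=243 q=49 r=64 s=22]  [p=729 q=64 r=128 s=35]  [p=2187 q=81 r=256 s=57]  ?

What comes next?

P — ×3 each step: 3, 9, 27, 81, 243, 729, 2187 → 6561.
Q: 9, 16, 25, 36, 49, 64, 81 → 100 (perfect squares: 3², 4², 5², …).
R — ×2 each step: 4, 8, 16, 32, 64, 128, 256 → 512.
S: 5, 4, 9, 13, 22, 35, 57 → 92 (each term is the sum of the two before it).
Combining the parts gives [p=6561 q=100 r=512 s=92].

[p=6561 q=100 r=512 s=92]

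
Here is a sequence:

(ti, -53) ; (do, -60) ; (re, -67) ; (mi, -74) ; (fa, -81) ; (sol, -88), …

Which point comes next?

(la, -95)

Note goes ti, do, re, mi, fa, sol → la (runs through the solfège scale do→ti).
Second coordinate: −7 each step, so -53, -60, -67, -74, -81, -88 → -95.
Putting it together: (la, -95).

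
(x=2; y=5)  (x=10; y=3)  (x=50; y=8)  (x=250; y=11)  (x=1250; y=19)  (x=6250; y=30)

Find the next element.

For the x, ×5 each step: 2, 10, 50, 250, 1250, 6250 → 31250.
For the y, each term is the sum of the two before it: 5, 3, 8, 11, 19, 30 → 49.
Combining the parts gives (x=31250; y=49).

(x=31250; y=49)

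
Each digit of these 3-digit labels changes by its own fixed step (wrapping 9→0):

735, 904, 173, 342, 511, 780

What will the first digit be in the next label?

9

First digit — +2 each step, mod 10: 7, 9, 1, 3, 5, 7 → 9.
For the second digit, −3 each step, mod 10: 3, 0, 7, 4, 1, 8 → 5.
Third digit: 5, 4, 3, 2, 1, 0 → 9 (−1 each step, mod 10).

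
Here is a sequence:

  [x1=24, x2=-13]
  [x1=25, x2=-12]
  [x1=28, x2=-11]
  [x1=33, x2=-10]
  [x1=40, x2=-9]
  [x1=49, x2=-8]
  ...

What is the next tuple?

X1: differences are 1, 3, 5, … (increasing by 2 each time), so 24, 25, 28, 33, 40, 49 → 60.
X2: +1 each step, so -13, -12, -11, -10, -9, -8 → -7.
So the next tuple is [x1=60, x2=-7].

[x1=60, x2=-7]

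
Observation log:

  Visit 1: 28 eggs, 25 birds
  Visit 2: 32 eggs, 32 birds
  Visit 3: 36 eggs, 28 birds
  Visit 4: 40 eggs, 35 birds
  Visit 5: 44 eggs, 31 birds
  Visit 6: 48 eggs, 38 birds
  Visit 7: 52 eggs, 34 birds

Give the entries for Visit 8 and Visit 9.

Eggs goes 28, 32, 36, 40, 44, 48, 52 → 56 → 60 (+4 each step).
Birds: alternating steps +7, −4, +7, −4, …, so 25, 32, 28, 35, 31, 38, 34 → 41 → 37.
Putting the parts together: 56 eggs, 41 birds and then 60 eggs, 37 birds.

56 eggs, 41 birds; 60 eggs, 37 birds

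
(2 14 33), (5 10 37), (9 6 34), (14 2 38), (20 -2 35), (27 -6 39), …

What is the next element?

(35 -10 36)

First part: differences are 3, 4, 5, … (increasing by 1 each time); 2, 5, 9, 14, 20, 27 → 35.
For the second part, −4 each step: 14, 10, 6, 2, -2, -6 → -10.
Third part: alternating steps +4, −3, +4, −3, …; 33, 37, 34, 38, 35, 39 → 36.
Combining the parts gives (35 -10 36).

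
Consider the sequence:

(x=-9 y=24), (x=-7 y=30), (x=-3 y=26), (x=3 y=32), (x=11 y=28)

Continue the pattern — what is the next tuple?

(x=21 y=34)

X goes -9, -7, -3, 3, 11 → 21 (differences are 2, 4, 6, … (increasing by 2 each time)).
Y goes 24, 30, 26, 32, 28 → 34 (alternating steps +6, −4, +6, −4, …).
Putting it together: (x=21 y=34).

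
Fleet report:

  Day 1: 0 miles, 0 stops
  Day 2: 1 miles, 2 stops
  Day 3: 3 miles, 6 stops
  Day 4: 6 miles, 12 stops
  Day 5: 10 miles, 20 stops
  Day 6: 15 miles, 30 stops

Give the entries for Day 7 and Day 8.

21 miles, 42 stops; 28 miles, 56 stops

Miles: differences are 1, 2, 3, … (increasing by 1 each time), so 0, 1, 3, 6, 10, 15 → 21 → 28.
Stops — always 2 × the miles: 0, 2, 6, 12, 20, 30 → 42 → 56.
So the next two rows are 21 miles, 42 stops and 28 miles, 56 stops.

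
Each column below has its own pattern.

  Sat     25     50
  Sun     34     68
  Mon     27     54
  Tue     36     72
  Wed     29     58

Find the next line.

Thu  38  76

Day: runs through the weekdays Mon→Sun, so Sat, Sun, Mon, Tue, Wed → Thu.
Second component goes 25, 34, 27, 36, 29 → 38 (alternating steps +9, −7, +9, −7, …).
Third component — always 2 × the second component: 50, 68, 54, 72, 58 → 76.
So the next line is Thu  38  76.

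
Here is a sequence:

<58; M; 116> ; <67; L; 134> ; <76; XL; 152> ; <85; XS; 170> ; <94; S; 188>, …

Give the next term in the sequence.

<103; M; 206>

First component: +9 each step; 58, 67, 76, 85, 94 → 103.
Size: runs through clothing sizes XS→XL; M, L, XL, XS, S → M.
Third component: always 2 × the first component, so 116, 134, 152, 170, 188 → 206.
Combining the parts gives <103; M; 206>.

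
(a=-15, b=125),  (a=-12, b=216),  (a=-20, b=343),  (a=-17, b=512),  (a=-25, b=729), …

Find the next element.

A: -15, -12, -20, -17, -25 → -22 (alternating steps +3, −8, +3, −8, …).
For the b, perfect cubes: 5³, 6³, 7³, …: 125, 216, 343, 512, 729 → 1000.
Putting it together: (a=-22, b=1000).

(a=-22, b=1000)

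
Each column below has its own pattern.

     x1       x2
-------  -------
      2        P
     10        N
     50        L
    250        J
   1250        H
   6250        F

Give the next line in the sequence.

Column x1: ×5 each step, so 2, 10, 50, 250, 1250, 6250 → 31250.
Column x2 — letters move back 2 places in the alphabet: P, N, L, J, H, F → D.
Combining the parts gives 31250  D.

31250  D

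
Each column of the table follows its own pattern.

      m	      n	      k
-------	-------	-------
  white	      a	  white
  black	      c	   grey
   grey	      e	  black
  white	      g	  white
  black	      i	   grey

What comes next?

Column m — repeats white → black → grey: white, black, grey, white, black → grey.
Column n: letters move forward 2 places in the alphabet; a, c, e, g, i → k.
Column k — repeats white → grey → black: white, grey, black, white, grey → black.
Putting it together: grey  k  black.

grey  k  black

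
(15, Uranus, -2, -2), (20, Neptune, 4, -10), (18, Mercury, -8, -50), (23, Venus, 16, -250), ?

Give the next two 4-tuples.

First slot — alternating steps +5, −2, +5, −2, …: 15, 20, 18, 23 → 21 → 26.
Planet: runs through the planets Mercury→Neptune, so Uranus, Neptune, Mercury, Venus → Earth → Mars.
Third slot: ×(-2) each step; -2, 4, -8, 16 → -32 → 64.
For the fourth slot, ×5 each step: -2, -10, -50, -250 → -1250 → -6250.
Putting the parts together: (21, Earth, -32, -1250) and then (26, Mars, 64, -6250).

(21, Earth, -32, -1250), (26, Mars, 64, -6250)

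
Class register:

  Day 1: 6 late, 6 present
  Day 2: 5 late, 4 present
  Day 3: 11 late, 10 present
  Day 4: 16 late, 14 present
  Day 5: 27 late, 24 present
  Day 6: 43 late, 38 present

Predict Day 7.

70 late, 62 present

Late goes 6, 5, 11, 16, 27, 43 → 70 (each term is the sum of the two before it).
Present: each term is the sum of the two before it, so 6, 4, 10, 14, 24, 38 → 62.
Putting it together: 70 late, 62 present.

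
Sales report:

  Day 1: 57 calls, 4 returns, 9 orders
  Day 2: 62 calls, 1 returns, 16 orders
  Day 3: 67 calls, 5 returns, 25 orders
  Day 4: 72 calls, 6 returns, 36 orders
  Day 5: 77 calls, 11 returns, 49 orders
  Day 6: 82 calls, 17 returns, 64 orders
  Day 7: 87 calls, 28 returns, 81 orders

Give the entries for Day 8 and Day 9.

Calls: +5 each step; 57, 62, 67, 72, 77, 82, 87 → 92 → 97.
Returns goes 4, 1, 5, 6, 11, 17, 28 → 45 → 73 (each term is the sum of the two before it).
Orders — perfect squares: 3², 4², 5², …: 9, 16, 25, 36, 49, 64, 81 → 100 → 121.
So the next two rows are 92 calls, 45 returns, 100 orders and 97 calls, 73 returns, 121 orders.

92 calls, 45 returns, 100 orders; 97 calls, 73 returns, 121 orders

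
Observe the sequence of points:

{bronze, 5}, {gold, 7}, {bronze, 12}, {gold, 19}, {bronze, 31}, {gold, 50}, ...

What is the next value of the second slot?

Second slot — each term is the sum of the two before it: 5, 7, 12, 19, 31, 50 → 81.

81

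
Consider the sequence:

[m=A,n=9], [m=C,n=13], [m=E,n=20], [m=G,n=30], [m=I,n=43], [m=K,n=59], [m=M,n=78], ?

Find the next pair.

M: A, C, E, G, I, K, M → O (letters move forward 2 places in the alphabet).
N: 9, 13, 20, 30, 43, 59, 78 → 100 (differences are 4, 7, 10, … (increasing by 3 each time)).
Putting it together: [m=O,n=100].

[m=O,n=100]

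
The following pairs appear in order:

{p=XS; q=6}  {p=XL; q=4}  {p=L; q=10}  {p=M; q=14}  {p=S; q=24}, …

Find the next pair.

P goes XS, XL, L, M, S → XS (runs backward through clothing sizes XS→XL).
For the q, each term is the sum of the two before it: 6, 4, 10, 14, 24 → 38.
So the next pair is {p=XS; q=38}.

{p=XS; q=38}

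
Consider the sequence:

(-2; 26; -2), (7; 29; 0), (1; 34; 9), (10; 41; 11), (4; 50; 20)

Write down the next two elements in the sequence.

(13; 61; 22), (7; 74; 31)

First value: alternating steps +9, −6, +9, −6, …, so -2, 7, 1, 10, 4 → 13 → 7.
Second value: differences are 3, 5, 7, … (increasing by 2 each time), so 26, 29, 34, 41, 50 → 61 → 74.
Third value — alternating steps +2, +9, +2, +9, …: -2, 0, 9, 11, 20 → 22 → 31.
Putting the parts together: (13; 61; 22) and then (7; 74; 31).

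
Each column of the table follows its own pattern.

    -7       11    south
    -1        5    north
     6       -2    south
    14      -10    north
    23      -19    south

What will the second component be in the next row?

-29

For the first component, differences are 6, 7, 8, … (increasing by 1 each time): -7, -1, 6, 14, 23 → 33.
Second component: together with the first component always sums to 4; 11, 5, -2, -10, -19 → -29.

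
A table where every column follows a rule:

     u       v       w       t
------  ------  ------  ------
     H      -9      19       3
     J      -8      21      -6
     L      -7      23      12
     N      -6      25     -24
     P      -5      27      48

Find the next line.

Column u — letters move forward 2 places in the alphabet: H, J, L, N, P → R.
Column v — +1 each step: -9, -8, -7, -6, -5 → -4.
Column w: 19, 21, 23, 25, 27 → 29 (+2 each step).
Column t goes 3, -6, 12, -24, 48 → -96 (×(-2) each step).
Combining the parts gives R  -4  29  -96.

R  -4  29  -96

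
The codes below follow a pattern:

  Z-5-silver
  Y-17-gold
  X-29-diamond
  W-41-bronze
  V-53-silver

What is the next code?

Letter: letters move back 1 place in the alphabet; Z, Y, X, W, V → U.
Second component — +12 each step: 5, 17, 29, 41, 53 → 65.
Rank goes silver, gold, diamond, bronze, silver → gold (repeats silver → gold → diamond → bronze).
Putting it together: U-65-gold.

U-65-gold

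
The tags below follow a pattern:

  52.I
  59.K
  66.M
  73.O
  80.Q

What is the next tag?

First component goes 52, 59, 66, 73, 80 → 87 (+7 each step).
Letter: letters move forward 2 places in the alphabet; I, K, M, O, Q → S.
So the next tag is 87.S.

87.S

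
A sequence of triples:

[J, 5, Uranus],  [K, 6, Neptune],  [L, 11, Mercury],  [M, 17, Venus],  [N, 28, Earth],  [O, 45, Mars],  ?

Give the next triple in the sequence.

[P, 73, Jupiter]

Letter: letters move forward 1 place in the alphabet, so J, K, L, M, N, O → P.
For the second coordinate, each term is the sum of the two before it: 5, 6, 11, 17, 28, 45 → 73.
Planet — runs through the planets Mercury→Neptune: Uranus, Neptune, Mercury, Venus, Earth, Mars → Jupiter.
So the next triple is [P, 73, Jupiter].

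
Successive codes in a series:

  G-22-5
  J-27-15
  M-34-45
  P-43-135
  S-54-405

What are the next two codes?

V-67-1215 then Y-82-3645

Letter: letters move forward 3 places in the alphabet, so G, J, M, P, S → V → Y.
Second component — differences are 5, 7, 9, … (increasing by 2 each time): 22, 27, 34, 43, 54 → 67 → 82.
For the third component, ×3 each step: 5, 15, 45, 135, 405 → 1215 → 3645.
Putting the parts together: V-67-1215 and then Y-82-3645.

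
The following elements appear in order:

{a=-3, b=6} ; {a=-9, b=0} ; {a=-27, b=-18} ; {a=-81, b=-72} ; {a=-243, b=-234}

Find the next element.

{a=-729, b=-720}

A: ×3 each step; -3, -9, -27, -81, -243 → -729.
B: always 9 more than the a; 6, 0, -18, -72, -234 → -720.
Combining the parts gives {a=-729, b=-720}.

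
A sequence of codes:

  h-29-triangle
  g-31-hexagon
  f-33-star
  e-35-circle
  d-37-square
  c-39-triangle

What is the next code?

b-41-hexagon

Letter: h, g, f, e, d, c → b (letters move back 1 place in the alphabet).
Second component: +2 each step; 29, 31, 33, 35, 37, 39 → 41.
Shape: repeats triangle → hexagon → star → circle → square, so triangle, hexagon, star, circle, square, triangle → hexagon.
Combining the parts gives b-41-hexagon.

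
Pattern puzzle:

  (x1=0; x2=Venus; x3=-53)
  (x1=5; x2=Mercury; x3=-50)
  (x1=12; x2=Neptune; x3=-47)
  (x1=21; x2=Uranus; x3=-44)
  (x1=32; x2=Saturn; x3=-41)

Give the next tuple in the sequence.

(x1=45; x2=Jupiter; x3=-38)

X1: differences are 5, 7, 9, … (increasing by 2 each time), so 0, 5, 12, 21, 32 → 45.
X2: runs backward through the planets Mercury→Neptune, so Venus, Mercury, Neptune, Uranus, Saturn → Jupiter.
X3: +3 each step; -53, -50, -47, -44, -41 → -38.
Combining the parts gives (x1=45; x2=Jupiter; x3=-38).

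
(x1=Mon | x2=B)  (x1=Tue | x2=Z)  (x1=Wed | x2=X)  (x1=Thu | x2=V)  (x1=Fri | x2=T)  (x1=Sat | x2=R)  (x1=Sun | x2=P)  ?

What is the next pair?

X1 — runs through the weekdays Mon→Sun: Mon, Tue, Wed, Thu, Fri, Sat, Sun → Mon.
X2: letters move back 2 places in the alphabet, wrapping A→Z; B, Z, X, V, T, R, P → N.
So the next pair is (x1=Mon | x2=N).

(x1=Mon | x2=N)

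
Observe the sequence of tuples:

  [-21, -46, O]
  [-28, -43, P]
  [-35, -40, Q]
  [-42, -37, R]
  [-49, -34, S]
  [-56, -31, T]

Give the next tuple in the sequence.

First part: −7 each step; -21, -28, -35, -42, -49, -56 → -63.
Second part: +3 each step; -46, -43, -40, -37, -34, -31 → -28.
Letter — letters move forward 1 place in the alphabet: O, P, Q, R, S, T → U.
Putting it together: [-63, -28, U].

[-63, -28, U]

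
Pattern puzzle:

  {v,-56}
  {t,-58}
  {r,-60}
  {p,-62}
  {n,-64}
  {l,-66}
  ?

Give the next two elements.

{j,-68}, {h,-70}

Letter: letters move back 2 places in the alphabet, so v, t, r, p, n, l → j → h.
Second entry — −2 each step: -56, -58, -60, -62, -64, -66 → -68 → -70.
So the next two elements are {j,-68} and {h,-70}.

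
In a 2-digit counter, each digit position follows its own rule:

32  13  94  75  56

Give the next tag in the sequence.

37

First digit: −2 each step, mod 10; 3, 1, 9, 7, 5 → 3.
Second digit — +1 each step, mod 10: 2, 3, 4, 5, 6 → 7.
So the next tag is 37.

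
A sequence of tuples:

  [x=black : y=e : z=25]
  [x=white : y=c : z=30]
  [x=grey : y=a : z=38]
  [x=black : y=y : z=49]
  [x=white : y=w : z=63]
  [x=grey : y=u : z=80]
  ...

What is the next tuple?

X — repeats black → white → grey: black, white, grey, black, white, grey → black.
Y: letters move back 2 places in the alphabet, wrapping A→Z; e, c, a, y, w, u → s.
Z: 25, 30, 38, 49, 63, 80 → 100 (differences are 5, 8, 11, … (increasing by 3 each time)).
Combining the parts gives [x=black : y=s : z=100].

[x=black : y=s : z=100]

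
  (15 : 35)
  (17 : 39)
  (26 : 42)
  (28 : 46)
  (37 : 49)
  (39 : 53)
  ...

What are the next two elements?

First slot: alternating steps +2, +9, +2, +9, …, so 15, 17, 26, 28, 37, 39 → 48 → 50.
Second slot — alternating steps +4, +3, +4, +3, …: 35, 39, 42, 46, 49, 53 → 56 → 60.
So the next two elements are (48 : 56) and (50 : 60).

(48 : 56), (50 : 60)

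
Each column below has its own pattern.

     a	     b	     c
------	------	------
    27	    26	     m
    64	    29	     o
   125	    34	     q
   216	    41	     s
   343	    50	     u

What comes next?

Column a — perfect cubes: 3³, 4³, 5³, …: 27, 64, 125, 216, 343 → 512.
Column b: differences are 3, 5, 7, … (increasing by 2 each time), so 26, 29, 34, 41, 50 → 61.
For the column c, letters move forward 2 places in the alphabet: m, o, q, s, u → w.
So the next line is 512  61  w.

512  61  w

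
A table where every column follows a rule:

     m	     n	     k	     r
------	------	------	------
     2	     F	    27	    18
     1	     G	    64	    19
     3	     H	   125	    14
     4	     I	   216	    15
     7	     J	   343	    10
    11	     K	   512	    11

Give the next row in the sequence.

Column m: each term is the sum of the two before it; 2, 1, 3, 4, 7, 11 → 18.
Column n goes F, G, H, I, J, K → L (letters move forward 1 place in the alphabet).
Column k: perfect cubes: 3³, 4³, 5³, …, so 27, 64, 125, 216, 343, 512 → 729.
Column r: alternating steps +1, −5, +1, −5, …; 18, 19, 14, 15, 10, 11 → 6.
Combining the parts gives 18  L  729  6.

18  L  729  6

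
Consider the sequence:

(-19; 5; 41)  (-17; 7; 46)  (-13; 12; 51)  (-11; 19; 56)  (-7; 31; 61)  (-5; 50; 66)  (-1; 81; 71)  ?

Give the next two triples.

(1; 131; 76), (5; 212; 81)

First coordinate — alternating steps +2, +4, +2, +4, …: -19, -17, -13, -11, -7, -5, -1 → 1 → 5.
Second coordinate: each term is the sum of the two before it; 5, 7, 12, 19, 31, 50, 81 → 131 → 212.
Third coordinate: 41, 46, 51, 56, 61, 66, 71 → 76 → 81 (+5 each step).
So the next two triples are (1; 131; 76) and (5; 212; 81).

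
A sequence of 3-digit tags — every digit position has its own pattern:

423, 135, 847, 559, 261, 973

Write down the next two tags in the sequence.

685, 397

First digit — −3 each step, mod 10: 4, 1, 8, 5, 2, 9 → 6 → 3.
Second digit: +1 each step, mod 10, so 2, 3, 4, 5, 6, 7 → 8 → 9.
Third digit goes 3, 5, 7, 9, 1, 3 → 5 → 7 (+2 each step, mod 10).
Putting the parts together: 685 and then 397.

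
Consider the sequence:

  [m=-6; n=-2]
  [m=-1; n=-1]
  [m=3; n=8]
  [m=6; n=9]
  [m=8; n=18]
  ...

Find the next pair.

M: differences are 5, 4, 3, … (decreasing by 1 each time), so -6, -1, 3, 6, 8 → 9.
N — alternating steps +1, +9, +1, +9, …: -2, -1, 8, 9, 18 → 19.
Putting it together: [m=9; n=19].

[m=9; n=19]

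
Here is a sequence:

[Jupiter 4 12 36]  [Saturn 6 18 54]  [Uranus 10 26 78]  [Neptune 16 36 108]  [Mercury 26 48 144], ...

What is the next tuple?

Planet: runs through the planets Mercury→Neptune; Jupiter, Saturn, Uranus, Neptune, Mercury → Venus.
Second coordinate: each term is the sum of the two before it; 4, 6, 10, 16, 26 → 42.
Third coordinate: differences are 6, 8, 10, … (increasing by 2 each time); 12, 18, 26, 36, 48 → 62.
Fourth coordinate: always 3 × the third coordinate; 36, 54, 78, 108, 144 → 186.
Putting it together: [Venus 42 62 186].

[Venus 42 62 186]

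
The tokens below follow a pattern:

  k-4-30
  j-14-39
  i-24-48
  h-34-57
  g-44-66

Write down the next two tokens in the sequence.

Letter — letters move back 1 place in the alphabet: k, j, i, h, g → f → e.
Second component: +10 each step; 4, 14, 24, 34, 44 → 54 → 64.
Third component: +9 each step, so 30, 39, 48, 57, 66 → 75 → 84.
Putting the parts together: f-54-75 and then e-64-84.

f-54-75, e-64-84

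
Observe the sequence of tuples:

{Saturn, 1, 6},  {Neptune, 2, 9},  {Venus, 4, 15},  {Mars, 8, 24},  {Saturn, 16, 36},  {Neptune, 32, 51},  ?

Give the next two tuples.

{Venus, 64, 69}, {Mars, 128, 90}

Planet goes Saturn, Neptune, Venus, Mars, Saturn, Neptune → Venus → Mars (repeats Saturn → Neptune → Venus → Mars).
Second part: ×2 each step; 1, 2, 4, 8, 16, 32 → 64 → 128.
Third part: differences are 3, 6, 9, … (increasing by 3 each time); 6, 9, 15, 24, 36, 51 → 69 → 90.
So the next two tuples are {Venus, 64, 69} and {Mars, 128, 90}.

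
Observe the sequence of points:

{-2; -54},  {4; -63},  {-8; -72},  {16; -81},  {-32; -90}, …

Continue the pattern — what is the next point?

{64; -99}

For the first entry, ×(-2) each step: -2, 4, -8, 16, -32 → 64.
Second entry: -54, -63, -72, -81, -90 → -99 (−9 each step).
Putting it together: {64; -99}.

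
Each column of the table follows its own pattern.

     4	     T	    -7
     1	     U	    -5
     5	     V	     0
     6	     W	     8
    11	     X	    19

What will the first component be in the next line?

For the first component, each term is the sum of the two before it: 4, 1, 5, 6, 11 → 17.

17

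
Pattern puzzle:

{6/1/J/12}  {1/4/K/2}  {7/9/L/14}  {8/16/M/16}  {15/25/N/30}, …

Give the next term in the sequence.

First component: each term is the sum of the two before it, so 6, 1, 7, 8, 15 → 23.
Second component — perfect squares: 1², 2², 3², …: 1, 4, 9, 16, 25 → 36.
Letter: J, K, L, M, N → O (letters move forward 1 place in the alphabet).
Fourth component goes 12, 2, 14, 16, 30 → 46 (always 2 × the first component).
So the next term is {23/36/O/46}.

{23/36/O/46}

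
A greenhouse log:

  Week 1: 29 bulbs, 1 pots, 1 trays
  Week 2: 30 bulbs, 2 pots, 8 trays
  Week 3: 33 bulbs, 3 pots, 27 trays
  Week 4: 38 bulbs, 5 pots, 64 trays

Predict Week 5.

45 bulbs, 8 pots, 125 trays

Bulbs: differences are 1, 3, 5, … (increasing by 2 each time), so 29, 30, 33, 38 → 45.
Pots: 1, 2, 3, 5 → 8 (each term is the sum of the two before it).
Trays: 1, 8, 27, 64 → 125 (perfect cubes: 1³, 2³, 3³, …).
So the next row is 45 bulbs, 8 pots, 125 trays.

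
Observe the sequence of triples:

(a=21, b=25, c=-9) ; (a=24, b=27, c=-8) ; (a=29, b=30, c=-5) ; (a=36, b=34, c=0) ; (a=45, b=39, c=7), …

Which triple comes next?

(a=56, b=45, c=16)

A — differences are 3, 5, 7, … (increasing by 2 each time): 21, 24, 29, 36, 45 → 56.
B — differences are 2, 3, 4, … (increasing by 1 each time): 25, 27, 30, 34, 39 → 45.
C: differences are 1, 3, 5, … (increasing by 2 each time), so -9, -8, -5, 0, 7 → 16.
Combining the parts gives (a=56, b=45, c=16).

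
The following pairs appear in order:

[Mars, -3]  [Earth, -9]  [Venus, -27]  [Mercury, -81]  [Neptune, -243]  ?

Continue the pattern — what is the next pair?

Planet: runs backward through the planets Mercury→Neptune; Mars, Earth, Venus, Mercury, Neptune → Uranus.
Second part goes -3, -9, -27, -81, -243 → -729 (×3 each step).
So the next pair is [Uranus, -729].

[Uranus, -729]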